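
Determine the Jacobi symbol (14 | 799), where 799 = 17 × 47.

Pull out 2: since 799 ≡ 7 (mod 8), (2/799) = +1.
Reciprocity: 7 ≡ 3 and 799 ≡ 3 (mod 4), so (7/799) = −(799/7).
Reduce top mod 7: now compute (1/7).
Reached (1/7) = 1. Collecting the sign flips along the way, the symbol is -1.

-1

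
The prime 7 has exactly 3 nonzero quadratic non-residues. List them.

3 5 6

Square k = 1,…,3 (k and 7−k give the same square):
1²=1, 2²=4, 3²≡2 (mod 7).
The residues are {1, 2, 4}; the non-residues are the remaining 3 nonzero classes.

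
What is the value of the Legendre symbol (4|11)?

1

Pull out 2^2: since 11 ≡ 3 (mod 8), (2/11) = -1, so (2/11)^2 = +1.
Reached (1/11) = 1. Collecting the sign flips along the way, the symbol is +1.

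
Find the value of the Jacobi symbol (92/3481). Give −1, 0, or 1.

Pull out 2^2: since 3481 ≡ 1 (mod 8), (2/3481) = +1, so (2/3481)^2 = +1.
Reciprocity: 23 ≡ 3 and 3481 ≡ 1 (mod 4), so (23/3481) = +(3481/23).
Reduce top mod 23: now compute (8/23).
Pull out 2^3: since 23 ≡ 7 (mod 8), (2/23) = +1, so (2/23)^3 = +1.
Reached (1/23) = 1. Collecting the sign flips along the way, the symbol is +1.

1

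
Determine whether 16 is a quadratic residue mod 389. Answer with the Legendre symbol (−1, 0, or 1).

Pull out 2^4: since 389 ≡ 5 (mod 8), (2/389) = -1, so (2/389)^4 = +1.
Reached (1/389) = 1. Collecting the sign flips along the way, the symbol is +1.

1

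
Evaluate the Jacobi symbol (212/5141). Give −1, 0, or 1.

0

Pull out 2^2: since 5141 ≡ 5 (mod 8), (2/5141) = -1, so (2/5141)^2 = +1.
Reciprocity: 53 ≡ 1 and 5141 ≡ 1 (mod 4), so (53/5141) = +(5141/53).
Reduce top mod 53: now compute (0/53).
Top reduces to 0: gcd > 1, so the symbol is 0.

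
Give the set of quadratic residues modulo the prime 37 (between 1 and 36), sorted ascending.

Square k = 1,…,18 (k and 37−k give the same square):
1²=1, 2²=4, 3²=9, 4²=16, 5²=25, 6²=36, 7²≡12, 8²≡27, 9²≡7, 10²≡26, 11²≡10, 12²≡33, 13²≡21, 14²≡11, 15²≡3, 16²≡34, 17²≡30, 18²≡28 (mod 37).
So the quadratic residues mod 37 are {1, 3, 4, 7, 9, 10, 11, 12, 16, 21, 25, 26, 27, 28, 30, 33, 34, 36}.

1,3,4,7,9,10,11,12,16,21,25,26,27,28,30,33,34,36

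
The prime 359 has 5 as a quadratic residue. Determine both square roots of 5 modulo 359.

148, 211

Since 359 ≡ 3 (mod 4), a square root of 5 is 5^((359+1)/4) = 5^90 mod 359.
Repeated squaring: 5^2≡25, 5^4≡266, 5^8≡33, 5^16≡12, 5^32≡144, 5^64≡273 (mod 359).
5^90 = 5^(64+16+8+2) ≡ 148 (mod 359).
Check: 148² = 21904 ≡ 5 (mod 359). The two roots are 148 and 211.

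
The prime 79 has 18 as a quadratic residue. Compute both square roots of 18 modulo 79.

Since 79 ≡ 3 (mod 4), a square root of 18 is 18^((79+1)/4) = 18^20 mod 79.
Repeated squaring: 18^2≡8, 18^4≡64, 18^8≡67, 18^16≡65 (mod 79).
18^20 = 18^(16+4) ≡ 52 (mod 79).
Check: 52² = 2704 ≡ 18 (mod 79). The two roots are 27 and 52.

27, 52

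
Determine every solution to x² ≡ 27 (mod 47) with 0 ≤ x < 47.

Since 47 ≡ 3 (mod 4), a square root of 27 is 27^((47+1)/4) = 27^12 mod 47.
Repeated squaring: 27^2≡24, 27^4≡12, 27^8≡3 (mod 47).
27^12 = 27^(8+4) ≡ 36 (mod 47).
Check: 36² = 1296 ≡ 27 (mod 47). The two roots are 11 and 36.

11, 36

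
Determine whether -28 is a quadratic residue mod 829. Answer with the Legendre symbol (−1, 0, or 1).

First reduce: -28 ≡ 801 (mod 829).
Reciprocity: 801 ≡ 1 and 829 ≡ 1 (mod 4), so (801/829) = +(829/801).
Reduce top mod 801: now compute (28/801).
Pull out 2^2: since 801 ≡ 1 (mod 8), (2/801) = +1, so (2/801)^2 = +1.
Reciprocity: 7 ≡ 3 and 801 ≡ 1 (mod 4), so (7/801) = +(801/7).
Reduce top mod 7: now compute (3/7).
Reciprocity: 3 ≡ 3 and 7 ≡ 3 (mod 4), so (3/7) = −(7/3).
Reduce top mod 3: now compute (1/3).
Reached (1/3) = 1. Collecting the sign flips along the way, the symbol is -1.

-1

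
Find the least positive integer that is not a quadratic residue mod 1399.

(2/1399) = +1, so 2 is a residue.
(3/1399) = −1, so 3 is the smallest positive non-residue mod 1399.

3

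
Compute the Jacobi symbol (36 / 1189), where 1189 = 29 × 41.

1

Pull out 2^2: since 1189 ≡ 5 (mod 8), (2/1189) = -1, so (2/1189)^2 = +1.
Reciprocity: 9 ≡ 1 and 1189 ≡ 1 (mod 4), so (9/1189) = +(1189/9).
Reduce top mod 9: now compute (1/9).
Reached (1/9) = 1. Collecting the sign flips along the way, the symbol is +1.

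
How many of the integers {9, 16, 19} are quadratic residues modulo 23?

2

(9/23) = +1 → QR.
(16/23) = +1 → QR.
(19/23) = -1 → non-residue.
Total quadratic residues among the 3: 2.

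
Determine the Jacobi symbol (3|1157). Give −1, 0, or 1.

Reciprocity: 3 ≡ 3 and 1157 ≡ 1 (mod 4), so (3/1157) = +(1157/3).
Reduce top mod 3: now compute (2/3).
Pull out 2: since 3 ≡ 3 (mod 8), (2/3) = -1.
Reached (1/3) = 1. Collecting the sign flips along the way, the symbol is -1.

-1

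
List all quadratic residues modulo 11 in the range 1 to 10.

Square k = 1,…,5 (k and 11−k give the same square):
1²=1, 2²=4, 3²=9, 4²≡5, 5²≡3 (mod 11).
So the quadratic residues mod 11 are {1, 3, 4, 5, 9}.

1 3 4 5 9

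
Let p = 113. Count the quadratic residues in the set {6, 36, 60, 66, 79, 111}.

(6/113) = -1 → non-residue.
(36/113) = +1 → QR.
(60/113) = +1 → QR.
(66/113) = -1 → non-residue.
(79/113) = -1 → non-residue.
(111/113) = +1 → QR.
Total quadratic residues among the 6: 3.

3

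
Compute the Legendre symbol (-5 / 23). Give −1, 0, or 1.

First reduce: -5 ≡ 18 (mod 23).
Pull out 2: since 23 ≡ 7 (mod 8), (2/23) = +1.
Reciprocity: 9 ≡ 1 and 23 ≡ 3 (mod 4), so (9/23) = +(23/9).
Reduce top mod 9: now compute (5/9).
Reciprocity: 5 ≡ 1 and 9 ≡ 1 (mod 4), so (5/9) = +(9/5).
Reduce top mod 5: now compute (4/5).
Pull out 2^2: since 5 ≡ 5 (mod 8), (2/5) = -1, so (2/5)^2 = +1.
Reached (1/5) = 1. Collecting the sign flips along the way, the symbol is +1.

1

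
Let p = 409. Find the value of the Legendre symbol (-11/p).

-1

First reduce: -11 ≡ 398 (mod 409).
Pull out 2: since 409 ≡ 1 (mod 8), (2/409) = +1.
Reciprocity: 199 ≡ 3 and 409 ≡ 1 (mod 4), so (199/409) = +(409/199).
Reduce top mod 199: now compute (11/199).
Reciprocity: 11 ≡ 3 and 199 ≡ 3 (mod 4), so (11/199) = −(199/11).
Reduce top mod 11: now compute (1/11).
Reached (1/11) = 1. Collecting the sign flips along the way, the symbol is -1.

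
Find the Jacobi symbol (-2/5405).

First reduce: -2 ≡ 5403 (mod 5405).
Reciprocity: 5403 ≡ 3 and 5405 ≡ 1 (mod 4), so (5403/5405) = +(5405/5403).
Reduce top mod 5403: now compute (2/5403).
Pull out 2: since 5403 ≡ 3 (mod 8), (2/5403) = -1.
Reached (1/5403) = 1. Collecting the sign flips along the way, the symbol is -1.

-1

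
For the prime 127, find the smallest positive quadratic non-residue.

(2/127) = +1, so 2 is a residue.
(3/127) = −1, so 3 is the smallest positive non-residue mod 127.

3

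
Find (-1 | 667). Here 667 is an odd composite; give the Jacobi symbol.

First reduce: -1 ≡ 666 (mod 667).
Pull out 2: since 667 ≡ 3 (mod 8), (2/667) = -1.
Reciprocity: 333 ≡ 1 and 667 ≡ 3 (mod 4), so (333/667) = +(667/333).
Reduce top mod 333: now compute (1/333).
Reached (1/333) = 1. Collecting the sign flips along the way, the symbol is -1.

-1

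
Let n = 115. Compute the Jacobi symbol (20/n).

0

Pull out 2^2: since 115 ≡ 3 (mod 8), (2/115) = -1, so (2/115)^2 = +1.
Reciprocity: 5 ≡ 1 and 115 ≡ 3 (mod 4), so (5/115) = +(115/5).
Reduce top mod 5: now compute (0/5).
Top reduces to 0: gcd > 1, so the symbol is 0.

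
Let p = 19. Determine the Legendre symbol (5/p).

1

Euler's criterion: (5/19) ≡ 5^9 (mod 19).
5^2 ≡ 6 (mod 19)
5^4 ≡ 17 (mod 19)
5^8 ≡ 4 (mod 19)
5^9 = 5^(8+1) ≡ 1 (mod 19).
Result is 1, so (5/19) = 1.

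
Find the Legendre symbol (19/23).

Reciprocity: 19 ≡ 3 and 23 ≡ 3 (mod 4), so (19/23) = −(23/19).
Reduce top mod 19: now compute (4/19).
Pull out 2^2: since 19 ≡ 3 (mod 8), (2/19) = -1, so (2/19)^2 = +1.
Reached (1/19) = 1. Collecting the sign flips along the way, the symbol is -1.

-1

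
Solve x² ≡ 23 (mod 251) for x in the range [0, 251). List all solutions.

104, 147

Since 251 ≡ 3 (mod 4), a square root of 23 is 23^((251+1)/4) = 23^63 mod 251.
Repeated squaring: 23^2≡27, 23^4≡227, 23^8≡74, 23^16≡205, 23^32≡108 (mod 251).
23^63 = 23^(32+16+8+4+2+1) ≡ 147 (mod 251).
Check: 147² = 21609 ≡ 23 (mod 251). The two roots are 104 and 147.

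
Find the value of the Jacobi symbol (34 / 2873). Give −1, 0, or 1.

0

Pull out 2: since 2873 ≡ 1 (mod 8), (2/2873) = +1.
Reciprocity: 17 ≡ 1 and 2873 ≡ 1 (mod 4), so (17/2873) = +(2873/17).
Reduce top mod 17: now compute (0/17).
Top reduces to 0: gcd > 1, so the symbol is 0.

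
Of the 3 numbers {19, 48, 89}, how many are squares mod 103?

1

(19/103) = +1 → QR.
(48/103) = -1 → non-residue.
(89/103) = -1 → non-residue.
Total quadratic residues among the 3: 1.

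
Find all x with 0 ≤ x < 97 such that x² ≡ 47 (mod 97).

12, 85

97 ≡ 1 (mod 4), so we find a root by search.
Trying successive values, 12² = 144 ≡ 47 (mod 97). The other root is 97 − 12 = 85.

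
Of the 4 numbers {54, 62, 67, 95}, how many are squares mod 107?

(54/107) = -1 → non-residue.
(62/107) = +1 → QR.
(67/107) = -1 → non-residue.
(95/107) = -1 → non-residue.
Total quadratic residues among the 4: 1.

1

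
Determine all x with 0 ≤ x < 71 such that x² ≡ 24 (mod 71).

33, 38

Since 71 ≡ 3 (mod 4), a square root of 24 is 24^((71+1)/4) = 24^18 mod 71.
Repeated squaring: 24^2≡8, 24^4≡64, 24^8≡49, 24^16≡58 (mod 71).
24^18 = 24^(16+2) ≡ 38 (mod 71).
Check: 38² = 1444 ≡ 24 (mod 71). The two roots are 33 and 38.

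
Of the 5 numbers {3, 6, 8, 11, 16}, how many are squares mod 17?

(3/17) = -1 → non-residue.
(6/17) = -1 → non-residue.
(8/17) = +1 → QR.
(11/17) = -1 → non-residue.
(16/17) = +1 → QR.
Total quadratic residues among the 5: 2.

2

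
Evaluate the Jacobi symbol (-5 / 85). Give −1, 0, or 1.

0

First reduce: -5 ≡ 80 (mod 85).
Pull out 2^4: since 85 ≡ 5 (mod 8), (2/85) = -1, so (2/85)^4 = +1.
Reciprocity: 5 ≡ 1 and 85 ≡ 1 (mod 4), so (5/85) = +(85/5).
Reduce top mod 5: now compute (0/5).
Top reduces to 0: gcd > 1, so the symbol is 0.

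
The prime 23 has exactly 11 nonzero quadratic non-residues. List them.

Square k = 1,…,11 (k and 23−k give the same square):
1²=1, 2²=4, 3²=9, 4²=16, 5²≡2, 6²≡13, 7²≡3, 8²≡18, 9²≡12, 10²≡8, 11²≡6 (mod 23).
The residues are {1, 2, 3, 4, 6, 8, 9, 12, 13, 16, 18}; the non-residues are the remaining 11 nonzero classes.

5 7 10 11 14 15 17 19 20 21 22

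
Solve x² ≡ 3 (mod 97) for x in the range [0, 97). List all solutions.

97 ≡ 1 (mod 4), so we find a root by search.
Trying successive values, 10² = 100 ≡ 3 (mod 97). The other root is 97 − 10 = 87.

10, 87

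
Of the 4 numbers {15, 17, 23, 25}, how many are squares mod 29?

2

(15/29) = -1 → non-residue.
(17/29) = -1 → non-residue.
(23/29) = +1 → QR.
(25/29) = +1 → QR.
Total quadratic residues among the 4: 2.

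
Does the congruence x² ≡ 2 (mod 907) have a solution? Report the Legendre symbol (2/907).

-1

Pull out 2: since 907 ≡ 3 (mod 8), (2/907) = -1.
Reached (1/907) = 1. Collecting the sign flips along the way, the symbol is -1.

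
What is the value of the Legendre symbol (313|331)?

Euler's criterion: (313/331) ≡ 313^165 (mod 331).
313^2 ≡ 324 (mod 331)
313^4 ≡ 49 (mod 331)
313^8 ≡ 84 (mod 331)
313^16 ≡ 105 (mod 331)
313^32 ≡ 102 (mod 331)
313^64 ≡ 143 (mod 331)
313^128 ≡ 258 (mod 331)
313^165 = 313^(128+32+4+1) ≡ 1 (mod 331).
Result is 1, so (313/331) = 1.

1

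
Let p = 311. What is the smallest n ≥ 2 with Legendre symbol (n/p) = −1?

11

(2/311) = +1, so 2 is a residue.
(3/311) = +1, so 3 is a residue.
(4/311) = +1, so 4 is a residue.
(5/311) = +1, so 5 is a residue.
(6/311) = +1, so 6 is a residue.
(7/311) = +1, so 7 is a residue.
(8/311) = +1, so 8 is a residue.
(9/311) = +1, so 9 is a residue.
(10/311) = +1, so 10 is a residue.
(11/311) = −1, so 11 is the smallest positive non-residue mod 311.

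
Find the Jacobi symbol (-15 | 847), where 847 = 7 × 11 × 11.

-1

First reduce: -15 ≡ 832 (mod 847).
Pull out 2^6: since 847 ≡ 7 (mod 8), (2/847) = +1, so (2/847)^6 = +1.
Reciprocity: 13 ≡ 1 and 847 ≡ 3 (mod 4), so (13/847) = +(847/13).
Reduce top mod 13: now compute (2/13).
Pull out 2: since 13 ≡ 5 (mod 8), (2/13) = -1.
Reached (1/13) = 1. Collecting the sign flips along the way, the symbol is -1.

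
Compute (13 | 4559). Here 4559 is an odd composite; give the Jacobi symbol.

1

Reciprocity: 13 ≡ 1 and 4559 ≡ 3 (mod 4), so (13/4559) = +(4559/13).
Reduce top mod 13: now compute (9/13).
Reciprocity: 9 ≡ 1 and 13 ≡ 1 (mod 4), so (9/13) = +(13/9).
Reduce top mod 9: now compute (4/9).
Pull out 2^2: since 9 ≡ 1 (mod 8), (2/9) = +1, so (2/9)^2 = +1.
Reached (1/9) = 1. Collecting the sign flips along the way, the symbol is +1.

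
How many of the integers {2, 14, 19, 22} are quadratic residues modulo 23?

1

(2/23) = +1 → QR.
(14/23) = -1 → non-residue.
(19/23) = -1 → non-residue.
(22/23) = -1 → non-residue.
Total quadratic residues among the 4: 1.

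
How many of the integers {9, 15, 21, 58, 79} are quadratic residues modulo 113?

2

(9/113) = +1 → QR.
(15/113) = +1 → QR.
(21/113) = -1 → non-residue.
(58/113) = -1 → non-residue.
(79/113) = -1 → non-residue.
Total quadratic residues among the 5: 2.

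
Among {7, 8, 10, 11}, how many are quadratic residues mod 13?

1

(7/13) = -1 → non-residue.
(8/13) = -1 → non-residue.
(10/13) = +1 → QR.
(11/13) = -1 → non-residue.
Total quadratic residues among the 4: 1.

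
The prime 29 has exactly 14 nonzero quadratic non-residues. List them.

2,3,8,10,11,12,14,15,17,18,19,21,26,27

Square k = 1,…,14 (k and 29−k give the same square):
1²=1, 2²=4, 3²=9, 4²=16, 5²=25, 6²≡7, 7²≡20, 8²≡6, 9²≡23, 10²≡13, 11²≡5, 12²≡28, 13²≡24, 14²≡22 (mod 29).
The residues are {1, 4, 5, 6, 7, 9, 13, 16, 20, 22, 23, 24, 25, 28}; the non-residues are the remaining 14 nonzero classes.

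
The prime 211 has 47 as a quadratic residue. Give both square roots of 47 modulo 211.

70, 141

Since 211 ≡ 3 (mod 4), a square root of 47 is 47^((211+1)/4) = 47^53 mod 211.
Repeated squaring: 47^2≡99, 47^4≡95, 47^8≡163, 47^16≡194, 47^32≡78 (mod 211).
47^53 = 47^(32+16+4+1) ≡ 70 (mod 211).
Check: 70² = 4900 ≡ 47 (mod 211). The two roots are 70 and 141.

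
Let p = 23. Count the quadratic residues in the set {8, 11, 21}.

(8/23) = +1 → QR.
(11/23) = -1 → non-residue.
(21/23) = -1 → non-residue.
Total quadratic residues among the 3: 1.

1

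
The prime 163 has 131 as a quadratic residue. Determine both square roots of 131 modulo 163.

Since 163 ≡ 3 (mod 4), a square root of 131 is 131^((163+1)/4) = 131^41 mod 163.
Repeated squaring: 131^2≡46, 131^4≡160, 131^8≡9, 131^16≡81, 131^32≡41 (mod 163).
131^41 = 131^(32+8+1) ≡ 91 (mod 163).
Check: 91² = 8281 ≡ 131 (mod 163). The two roots are 72 and 91.

72, 91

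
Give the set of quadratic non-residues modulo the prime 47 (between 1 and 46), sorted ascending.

Square k = 1,…,23 (k and 47−k give the same square):
1²=1, 2²=4, 3²=9, 4²=16, 5²=25, 6²=36, 7²≡2, 8²≡17, 9²≡34, 10²≡6, 11²≡27, 12²≡3, 13²≡28, 14²≡8, 15²≡37, 16²≡21, 17²≡7, 18²≡42, 19²≡32, 20²≡24, 21²≡18, 22²≡14, 23²≡12 (mod 47).
The residues are {1, 2, 3, 4, 6, 7, 8, 9, 12, 14, 16, 17, 18, 21, 24, 25, 27, 28, 32, 34, 36, 37, 42}; the non-residues are the remaining 23 nonzero classes.

5, 10, 11, 13, 15, 19, 20, 22, 23, 26, 29, 30, 31, 33, 35, 38, 39, 40, 41, 43, 44, 45, 46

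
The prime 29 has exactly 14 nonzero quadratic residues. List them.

1 4 5 6 7 9 13 16 20 22 23 24 25 28

Square k = 1,…,14 (k and 29−k give the same square):
1²=1, 2²=4, 3²=9, 4²=16, 5²=25, 6²≡7, 7²≡20, 8²≡6, 9²≡23, 10²≡13, 11²≡5, 12²≡28, 13²≡24, 14²≡22 (mod 29).
So the quadratic residues mod 29 are {1, 4, 5, 6, 7, 9, 13, 16, 20, 22, 23, 24, 25, 28}.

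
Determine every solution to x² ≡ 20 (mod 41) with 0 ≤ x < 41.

41 ≡ 1 (mod 4), so we find a root by search.
Trying successive values, 15² = 225 ≡ 20 (mod 41). The other root is 41 − 15 = 26.

15, 26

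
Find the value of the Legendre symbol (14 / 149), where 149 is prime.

Euler's criterion: (14/149) ≡ 14^74 (mod 149).
14^2 ≡ 47 (mod 149)
14^4 ≡ 123 (mod 149)
14^8 ≡ 80 (mod 149)
14^16 ≡ 142 (mod 149)
14^32 ≡ 49 (mod 149)
14^64 ≡ 17 (mod 149)
14^74 = 14^(64+8+2) ≡ 148 (mod 149).
Result is 148 ≡ −1, so (14/149) = −1.

-1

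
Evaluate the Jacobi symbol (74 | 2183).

Pull out 2: since 2183 ≡ 7 (mod 8), (2/2183) = +1.
Reciprocity: 37 ≡ 1 and 2183 ≡ 3 (mod 4), so (37/2183) = +(2183/37).
Reduce top mod 37: now compute (0/37).
Top reduces to 0: gcd > 1, so the symbol is 0.

0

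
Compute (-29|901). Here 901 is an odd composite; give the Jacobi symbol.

First reduce: -29 ≡ 872 (mod 901).
Pull out 2^3: since 901 ≡ 5 (mod 8), (2/901) = -1, so (2/901)^3 = -1.
Reciprocity: 109 ≡ 1 and 901 ≡ 1 (mod 4), so (109/901) = +(901/109).
Reduce top mod 109: now compute (29/109).
Reciprocity: 29 ≡ 1 and 109 ≡ 1 (mod 4), so (29/109) = +(109/29).
Reduce top mod 29: now compute (22/29).
Pull out 2: since 29 ≡ 5 (mod 8), (2/29) = -1.
Reciprocity: 11 ≡ 3 and 29 ≡ 1 (mod 4), so (11/29) = +(29/11).
Reduce top mod 11: now compute (7/11).
Reciprocity: 7 ≡ 3 and 11 ≡ 3 (mod 4), so (7/11) = −(11/7).
Reduce top mod 7: now compute (4/7).
Pull out 2^2: since 7 ≡ 7 (mod 8), (2/7) = +1, so (2/7)^2 = +1.
Reached (1/7) = 1. Collecting the sign flips along the way, the symbol is -1.

-1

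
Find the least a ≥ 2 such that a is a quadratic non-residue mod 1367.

(2/1367) = +1, so 2 is a residue.
(3/1367) = +1, so 3 is a residue.
(4/1367) = +1, so 4 is a residue.
(5/1367) = −1, so 5 is the smallest positive non-residue mod 1367.

5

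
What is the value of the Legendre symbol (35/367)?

Reciprocity: 35 ≡ 3 and 367 ≡ 3 (mod 4), so (35/367) = −(367/35).
Reduce top mod 35: now compute (17/35).
Reciprocity: 17 ≡ 1 and 35 ≡ 3 (mod 4), so (17/35) = +(35/17).
Reduce top mod 17: now compute (1/17).
Reached (1/17) = 1. Collecting the sign flips along the way, the symbol is -1.

-1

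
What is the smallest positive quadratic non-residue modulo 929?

3

(2/929) = +1, so 2 is a residue.
(3/929) = −1, so 3 is the smallest positive non-residue mod 929.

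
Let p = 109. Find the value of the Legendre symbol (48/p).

Pull out 2^4: since 109 ≡ 5 (mod 8), (2/109) = -1, so (2/109)^4 = +1.
Reciprocity: 3 ≡ 3 and 109 ≡ 1 (mod 4), so (3/109) = +(109/3).
Reduce top mod 3: now compute (1/3).
Reached (1/3) = 1. Collecting the sign flips along the way, the symbol is +1.

1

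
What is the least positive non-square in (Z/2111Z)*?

(2/2111) = +1, so 2 is a residue.
(3/2111) = +1, so 3 is a residue.
(4/2111) = +1, so 4 is a residue.
(5/2111) = +1, so 5 is a residue.
(6/2111) = +1, so 6 is a residue.
(7/2111) = −1, so 7 is the smallest positive non-residue mod 2111.

7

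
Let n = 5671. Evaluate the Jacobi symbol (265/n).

Reciprocity: 265 ≡ 1 and 5671 ≡ 3 (mod 4), so (265/5671) = +(5671/265).
Reduce top mod 265: now compute (106/265).
Pull out 2: since 265 ≡ 1 (mod 8), (2/265) = +1.
Reciprocity: 53 ≡ 1 and 265 ≡ 1 (mod 4), so (53/265) = +(265/53).
Reduce top mod 53: now compute (0/53).
Top reduces to 0: gcd > 1, so the symbol is 0.

0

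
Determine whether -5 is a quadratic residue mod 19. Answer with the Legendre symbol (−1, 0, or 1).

-1

First reduce: -5 ≡ 14 (mod 19).
Pull out 2: since 19 ≡ 3 (mod 8), (2/19) = -1.
Reciprocity: 7 ≡ 3 and 19 ≡ 3 (mod 4), so (7/19) = −(19/7).
Reduce top mod 7: now compute (5/7).
Reciprocity: 5 ≡ 1 and 7 ≡ 3 (mod 4), so (5/7) = +(7/5).
Reduce top mod 5: now compute (2/5).
Pull out 2: since 5 ≡ 5 (mod 8), (2/5) = -1.
Reached (1/5) = 1. Collecting the sign flips along the way, the symbol is -1.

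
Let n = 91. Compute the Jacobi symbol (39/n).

Reciprocity: 39 ≡ 3 and 91 ≡ 3 (mod 4), so (39/91) = −(91/39).
Reduce top mod 39: now compute (13/39).
Reciprocity: 13 ≡ 1 and 39 ≡ 3 (mod 4), so (13/39) = +(39/13).
Reduce top mod 13: now compute (0/13).
Top reduces to 0: gcd > 1, so the symbol is 0.

0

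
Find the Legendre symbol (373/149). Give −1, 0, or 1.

-1

Euler's criterion: (373/149) ≡ 75^74 (mod 149).
75^2 ≡ 112 (mod 149)
75^4 ≡ 28 (mod 149)
75^8 ≡ 39 (mod 149)
75^16 ≡ 31 (mod 149)
75^32 ≡ 67 (mod 149)
75^64 ≡ 19 (mod 149)
75^74 = 75^(64+8+2) ≡ 148 (mod 149).
Result is 148 ≡ −1, so (373/149) = −1.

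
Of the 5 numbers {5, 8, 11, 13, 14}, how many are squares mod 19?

(5/19) = +1 → QR.
(8/19) = -1 → non-residue.
(11/19) = +1 → QR.
(13/19) = -1 → non-residue.
(14/19) = -1 → non-residue.
Total quadratic residues among the 5: 2.

2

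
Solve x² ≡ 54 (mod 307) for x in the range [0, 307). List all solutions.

Since 307 ≡ 3 (mod 4), a square root of 54 is 54^((307+1)/4) = 54^77 mod 307.
Repeated squaring: 54^2≡153, 54^4≡77, 54^8≡96, 54^16≡6, 54^32≡36, 54^64≡68 (mod 307).
54^77 = 54^(64+8+4+1) ≡ 19 (mod 307).
Check: 19² = 361 ≡ 54 (mod 307). The two roots are 19 and 288.

19, 288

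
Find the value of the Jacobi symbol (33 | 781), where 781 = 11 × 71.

0

Reciprocity: 33 ≡ 1 and 781 ≡ 1 (mod 4), so (33/781) = +(781/33).
Reduce top mod 33: now compute (22/33).
Pull out 2: since 33 ≡ 1 (mod 8), (2/33) = +1.
Reciprocity: 11 ≡ 3 and 33 ≡ 1 (mod 4), so (11/33) = +(33/11).
Reduce top mod 11: now compute (0/11).
Top reduces to 0: gcd > 1, so the symbol is 0.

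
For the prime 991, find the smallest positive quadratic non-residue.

3

(2/991) = +1, so 2 is a residue.
(3/991) = −1, so 3 is the smallest positive non-residue mod 991.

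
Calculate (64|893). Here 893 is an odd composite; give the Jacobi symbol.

1

Pull out 2^6: since 893 ≡ 5 (mod 8), (2/893) = -1, so (2/893)^6 = +1.
Reached (1/893) = 1. Collecting the sign flips along the way, the symbol is +1.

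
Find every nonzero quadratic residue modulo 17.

1 2 4 8 9 13 15 16

Square k = 1,…,8 (k and 17−k give the same square):
1²=1, 2²=4, 3²=9, 4²=16, 5²≡8, 6²≡2, 7²≡15, 8²≡13 (mod 17).
So the quadratic residues mod 17 are {1, 2, 4, 8, 9, 13, 15, 16}.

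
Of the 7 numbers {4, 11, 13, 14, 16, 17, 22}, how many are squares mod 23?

(4/23) = +1 → QR.
(11/23) = -1 → non-residue.
(13/23) = +1 → QR.
(14/23) = -1 → non-residue.
(16/23) = +1 → QR.
(17/23) = -1 → non-residue.
(22/23) = -1 → non-residue.
Total quadratic residues among the 7: 3.

3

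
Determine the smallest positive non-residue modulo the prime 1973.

(2/1973) = −1, so 2 is the smallest positive non-residue mod 1973.

2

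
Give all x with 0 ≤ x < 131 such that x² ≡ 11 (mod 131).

50, 81

Since 131 ≡ 3 (mod 4), a square root of 11 is 11^((131+1)/4) = 11^33 mod 131.
Repeated squaring: 11^2≡121, 11^4≡100, 11^8≡44, 11^16≡102, 11^32≡55 (mod 131).
11^33 = 11^(32+1) ≡ 81 (mod 131).
Check: 81² = 6561 ≡ 11 (mod 131). The two roots are 50 and 81.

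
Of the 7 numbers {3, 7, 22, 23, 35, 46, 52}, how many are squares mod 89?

1

(3/89) = -1 → non-residue.
(7/89) = -1 → non-residue.
(22/89) = +1 → QR.
(23/89) = -1 → non-residue.
(35/89) = -1 → non-residue.
(46/89) = -1 → non-residue.
(52/89) = -1 → non-residue.
Total quadratic residues among the 7: 1.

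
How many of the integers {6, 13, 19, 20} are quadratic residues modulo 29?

3

(6/29) = +1 → QR.
(13/29) = +1 → QR.
(19/29) = -1 → non-residue.
(20/29) = +1 → QR.
Total quadratic residues among the 4: 3.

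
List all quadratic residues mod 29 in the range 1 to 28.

1,4,5,6,7,9,13,16,20,22,23,24,25,28

Square k = 1,…,14 (k and 29−k give the same square):
1²=1, 2²=4, 3²=9, 4²=16, 5²=25, 6²≡7, 7²≡20, 8²≡6, 9²≡23, 10²≡13, 11²≡5, 12²≡28, 13²≡24, 14²≡22 (mod 29).
So the quadratic residues mod 29 are {1, 4, 5, 6, 7, 9, 13, 16, 20, 22, 23, 24, 25, 28}.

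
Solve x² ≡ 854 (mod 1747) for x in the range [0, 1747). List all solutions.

51, 1696

Since 1747 ≡ 3 (mod 4), a square root of 854 is 854^((1747+1)/4) = 854^437 mod 1747.
Repeated squaring: 854^2≡817, 854^4≡135, 854^8≡755, 854^16≡503, 854^32≡1441, 854^64≡1045, 854^128≡150, 854^256≡1536 (mod 1747).
854^437 = 854^(256+128+32+16+4+1) ≡ 1696 (mod 1747).
Check: 1696² = 2876416 ≡ 854 (mod 1747). The two roots are 51 and 1696.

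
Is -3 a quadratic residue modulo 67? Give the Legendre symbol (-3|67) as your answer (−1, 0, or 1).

First reduce: -3 ≡ 64 (mod 67).
Pull out 2^6: since 67 ≡ 3 (mod 8), (2/67) = -1, so (2/67)^6 = +1.
Reached (1/67) = 1. Collecting the sign flips along the way, the symbol is +1.

1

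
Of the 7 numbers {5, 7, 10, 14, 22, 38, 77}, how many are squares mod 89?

(5/89) = +1 → QR.
(7/89) = -1 → non-residue.
(10/89) = +1 → QR.
(14/89) = -1 → non-residue.
(22/89) = +1 → QR.
(38/89) = -1 → non-residue.
(77/89) = -1 → non-residue.
Total quadratic residues among the 7: 3.

3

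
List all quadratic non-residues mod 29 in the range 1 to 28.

Square k = 1,…,14 (k and 29−k give the same square):
1²=1, 2²=4, 3²=9, 4²=16, 5²=25, 6²≡7, 7²≡20, 8²≡6, 9²≡23, 10²≡13, 11²≡5, 12²≡28, 13²≡24, 14²≡22 (mod 29).
The residues are {1, 4, 5, 6, 7, 9, 13, 16, 20, 22, 23, 24, 25, 28}; the non-residues are the remaining 14 nonzero classes.

2, 3, 8, 10, 11, 12, 14, 15, 17, 18, 19, 21, 26, 27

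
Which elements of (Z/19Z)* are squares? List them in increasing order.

Square k = 1,…,9 (k and 19−k give the same square):
1²=1, 2²=4, 3²=9, 4²=16, 5²≡6, 6²≡17, 7²≡11, 8²≡7, 9²≡5 (mod 19).
So the quadratic residues mod 19 are {1, 4, 5, 6, 7, 9, 11, 16, 17}.

1 4 5 6 7 9 11 16 17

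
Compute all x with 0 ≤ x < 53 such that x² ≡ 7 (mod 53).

53 ≡ 1 (mod 4), so we find a root by search.
Trying successive values, 22² = 484 ≡ 7 (mod 53). The other root is 53 − 22 = 31.

22, 31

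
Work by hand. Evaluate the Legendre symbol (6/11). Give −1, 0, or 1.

-1

Pull out 2: since 11 ≡ 3 (mod 8), (2/11) = -1.
Reciprocity: 3 ≡ 3 and 11 ≡ 3 (mod 4), so (3/11) = −(11/3).
Reduce top mod 3: now compute (2/3).
Pull out 2: since 3 ≡ 3 (mod 8), (2/3) = -1.
Reached (1/3) = 1. Collecting the sign flips along the way, the symbol is -1.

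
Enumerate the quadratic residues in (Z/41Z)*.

Square k = 1,…,20 (k and 41−k give the same square):
1²=1, 2²=4, 3²=9, 4²=16, 5²=25, 6²=36, 7²≡8, 8²≡23, 9²≡40, 10²≡18, 11²≡39, 12²≡21, 13²≡5, 14²≡32, 15²≡20, 16²≡10, 17²≡2, 18²≡37, 19²≡33, 20²≡31 (mod 41).
So the quadratic residues mod 41 are {1, 2, 4, 5, 8, 9, 10, 16, 18, 20, 21, 23, 25, 31, 32, 33, 36, 37, 39, 40}.

1, 2, 4, 5, 8, 9, 10, 16, 18, 20, 21, 23, 25, 31, 32, 33, 36, 37, 39, 40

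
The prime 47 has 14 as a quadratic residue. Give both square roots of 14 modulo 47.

22, 25

Since 47 ≡ 3 (mod 4), a square root of 14 is 14^((47+1)/4) = 14^12 mod 47.
Repeated squaring: 14^2≡8, 14^4≡17, 14^8≡7 (mod 47).
14^12 = 14^(8+4) ≡ 25 (mod 47).
Check: 25² = 625 ≡ 14 (mod 47). The two roots are 22 and 25.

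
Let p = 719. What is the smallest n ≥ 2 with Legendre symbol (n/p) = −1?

11

(2/719) = +1, so 2 is a residue.
(3/719) = +1, so 3 is a residue.
(4/719) = +1, so 4 is a residue.
(5/719) = +1, so 5 is a residue.
(6/719) = +1, so 6 is a residue.
(7/719) = +1, so 7 is a residue.
(8/719) = +1, so 8 is a residue.
(9/719) = +1, so 9 is a residue.
(10/719) = +1, so 10 is a residue.
(11/719) = −1, so 11 is the smallest positive non-residue mod 719.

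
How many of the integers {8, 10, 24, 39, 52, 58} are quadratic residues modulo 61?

3

(8/61) = -1 → non-residue.
(10/61) = -1 → non-residue.
(24/61) = -1 → non-residue.
(39/61) = +1 → QR.
(52/61) = +1 → QR.
(58/61) = +1 → QR.
Total quadratic residues among the 6: 3.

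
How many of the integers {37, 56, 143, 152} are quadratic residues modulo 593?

3

(37/593) = +1 → QR.
(56/593) = -1 → non-residue.
(143/593) = +1 → QR.
(152/593) = +1 → QR.
Total quadratic residues among the 4: 3.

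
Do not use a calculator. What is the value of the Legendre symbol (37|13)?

-1

First reduce: 37 ≡ 11 (mod 13).
Reciprocity: 11 ≡ 3 and 13 ≡ 1 (mod 4), so (11/13) = +(13/11).
Reduce top mod 11: now compute (2/11).
Pull out 2: since 11 ≡ 3 (mod 8), (2/11) = -1.
Reached (1/11) = 1. Collecting the sign flips along the way, the symbol is -1.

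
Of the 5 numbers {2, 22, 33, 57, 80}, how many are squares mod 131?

2

(2/131) = -1 → non-residue.
(22/131) = -1 → non-residue.
(33/131) = +1 → QR.
(57/131) = -1 → non-residue.
(80/131) = +1 → QR.
Total quadratic residues among the 5: 2.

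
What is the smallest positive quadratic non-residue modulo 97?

(2/97) = +1, so 2 is a residue.
(3/97) = +1, so 3 is a residue.
(4/97) = +1, so 4 is a residue.
(5/97) = −1, so 5 is the smallest positive non-residue mod 97.

5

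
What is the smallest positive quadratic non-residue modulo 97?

5

(2/97) = +1, so 2 is a residue.
(3/97) = +1, so 3 is a residue.
(4/97) = +1, so 4 is a residue.
(5/97) = −1, so 5 is the smallest positive non-residue mod 97.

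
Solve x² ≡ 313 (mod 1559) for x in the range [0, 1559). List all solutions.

Since 1559 ≡ 3 (mod 4), a square root of 313 is 313^((1559+1)/4) = 313^390 mod 1559.
Repeated squaring: 313^2≡1311, 313^4≡703, 313^8≡6, 313^16≡36, 313^32≡1296, 313^64≡573, 313^128≡939, 313^256≡886 (mod 1559).
313^390 = 313^(256+128+4+2) ≡ 818 (mod 1559).
Check: 818² = 669124 ≡ 313 (mod 1559). The two roots are 741 and 818.

741, 818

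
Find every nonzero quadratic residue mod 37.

Square k = 1,…,18 (k and 37−k give the same square):
1²=1, 2²=4, 3²=9, 4²=16, 5²=25, 6²=36, 7²≡12, 8²≡27, 9²≡7, 10²≡26, 11²≡10, 12²≡33, 13²≡21, 14²≡11, 15²≡3, 16²≡34, 17²≡30, 18²≡28 (mod 37).
So the quadratic residues mod 37 are {1, 3, 4, 7, 9, 10, 11, 12, 16, 21, 25, 26, 27, 28, 30, 33, 34, 36}.

1, 3, 4, 7, 9, 10, 11, 12, 16, 21, 25, 26, 27, 28, 30, 33, 34, 36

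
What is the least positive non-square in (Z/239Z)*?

7

(2/239) = +1, so 2 is a residue.
(3/239) = +1, so 3 is a residue.
(4/239) = +1, so 4 is a residue.
(5/239) = +1, so 5 is a residue.
(6/239) = +1, so 6 is a residue.
(7/239) = −1, so 7 is the smallest positive non-residue mod 239.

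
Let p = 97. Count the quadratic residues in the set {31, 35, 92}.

2

(31/97) = +1 → QR.
(35/97) = +1 → QR.
(92/97) = -1 → non-residue.
Total quadratic residues among the 3: 2.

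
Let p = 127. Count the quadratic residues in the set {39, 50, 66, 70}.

(39/127) = -1 → non-residue.
(50/127) = +1 → QR.
(66/127) = -1 → non-residue.
(70/127) = +1 → QR.
Total quadratic residues among the 4: 2.

2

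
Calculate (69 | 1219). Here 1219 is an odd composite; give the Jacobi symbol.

0

Reciprocity: 69 ≡ 1 and 1219 ≡ 3 (mod 4), so (69/1219) = +(1219/69).
Reduce top mod 69: now compute (46/69).
Pull out 2: since 69 ≡ 5 (mod 8), (2/69) = -1.
Reciprocity: 23 ≡ 3 and 69 ≡ 1 (mod 4), so (23/69) = +(69/23).
Reduce top mod 23: now compute (0/23).
Top reduces to 0: gcd > 1, so the symbol is 0.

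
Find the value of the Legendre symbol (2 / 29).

Pull out 2: since 29 ≡ 5 (mod 8), (2/29) = -1.
Reached (1/29) = 1. Collecting the sign flips along the way, the symbol is -1.

-1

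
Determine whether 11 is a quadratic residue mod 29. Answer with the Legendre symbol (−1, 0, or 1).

Euler's criterion: (11/29) ≡ 11^14 (mod 29).
11^2 ≡ 5 (mod 29)
11^4 ≡ 25 (mod 29)
11^8 ≡ 16 (mod 29)
11^14 = 11^(8+4+2) ≡ 28 (mod 29).
Result is 28 ≡ −1, so (11/29) = −1.

-1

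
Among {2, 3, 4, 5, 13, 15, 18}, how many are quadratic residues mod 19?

(2/19) = -1 → non-residue.
(3/19) = -1 → non-residue.
(4/19) = +1 → QR.
(5/19) = +1 → QR.
(13/19) = -1 → non-residue.
(15/19) = -1 → non-residue.
(18/19) = -1 → non-residue.
Total quadratic residues among the 7: 2.

2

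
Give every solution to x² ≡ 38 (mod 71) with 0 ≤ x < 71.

31, 40

Since 71 ≡ 3 (mod 4), a square root of 38 is 38^((71+1)/4) = 38^18 mod 71.
Repeated squaring: 38^2≡24, 38^4≡8, 38^8≡64, 38^16≡49 (mod 71).
38^18 = 38^(16+2) ≡ 40 (mod 71).
Check: 40² = 1600 ≡ 38 (mod 71). The two roots are 31 and 40.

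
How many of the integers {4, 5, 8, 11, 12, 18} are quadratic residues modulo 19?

(4/19) = +1 → QR.
(5/19) = +1 → QR.
(8/19) = -1 → non-residue.
(11/19) = +1 → QR.
(12/19) = -1 → non-residue.
(18/19) = -1 → non-residue.
Total quadratic residues among the 6: 3.

3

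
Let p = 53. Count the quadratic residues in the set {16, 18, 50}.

(16/53) = +1 → QR.
(18/53) = -1 → non-residue.
(50/53) = -1 → non-residue.
Total quadratic residues among the 3: 1.

1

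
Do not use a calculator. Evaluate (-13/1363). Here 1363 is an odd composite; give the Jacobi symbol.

1

First reduce: -13 ≡ 1350 (mod 1363).
Pull out 2: since 1363 ≡ 3 (mod 8), (2/1363) = -1.
Reciprocity: 675 ≡ 3 and 1363 ≡ 3 (mod 4), so (675/1363) = −(1363/675).
Reduce top mod 675: now compute (13/675).
Reciprocity: 13 ≡ 1 and 675 ≡ 3 (mod 4), so (13/675) = +(675/13).
Reduce top mod 13: now compute (12/13).
Pull out 2^2: since 13 ≡ 5 (mod 8), (2/13) = -1, so (2/13)^2 = +1.
Reciprocity: 3 ≡ 3 and 13 ≡ 1 (mod 4), so (3/13) = +(13/3).
Reduce top mod 3: now compute (1/3).
Reached (1/3) = 1. Collecting the sign flips along the way, the symbol is +1.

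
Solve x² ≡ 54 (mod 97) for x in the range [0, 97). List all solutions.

32, 65

97 ≡ 1 (mod 4), so we find a root by search.
Trying successive values, 32² = 1024 ≡ 54 (mod 97). The other root is 97 − 32 = 65.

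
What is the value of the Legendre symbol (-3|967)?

1

Euler's criterion: (-3/967) ≡ 964^483 (mod 967).
964^2 ≡ 9 (mod 967)
964^4 ≡ 81 (mod 967)
964^8 ≡ 759 (mod 967)
964^16 ≡ 716 (mod 967)
964^32 ≡ 146 (mod 967)
964^64 ≡ 42 (mod 967)
964^128 ≡ 797 (mod 967)
964^256 ≡ 857 (mod 967)
964^483 = 964^(256+128+64+32+2+1) ≡ 1 (mod 967).
Result is 1, so (-3/967) = 1.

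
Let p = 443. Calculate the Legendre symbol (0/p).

0

Top reduces to 0: gcd > 1, so the symbol is 0.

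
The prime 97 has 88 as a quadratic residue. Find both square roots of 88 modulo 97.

31, 66

97 ≡ 1 (mod 4), so we find a root by search.
Trying successive values, 31² = 961 ≡ 88 (mod 97). The other root is 97 − 31 = 66.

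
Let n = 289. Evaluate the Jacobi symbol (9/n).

1

Reciprocity: 9 ≡ 1 and 289 ≡ 1 (mod 4), so (9/289) = +(289/9).
Reduce top mod 9: now compute (1/9).
Reached (1/9) = 1. Collecting the sign flips along the way, the symbol is +1.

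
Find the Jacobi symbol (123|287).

0

Reciprocity: 123 ≡ 3 and 287 ≡ 3 (mod 4), so (123/287) = −(287/123).
Reduce top mod 123: now compute (41/123).
Reciprocity: 41 ≡ 1 and 123 ≡ 3 (mod 4), so (41/123) = +(123/41).
Reduce top mod 41: now compute (0/41).
Top reduces to 0: gcd > 1, so the symbol is 0.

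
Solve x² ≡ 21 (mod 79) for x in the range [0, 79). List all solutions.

10, 69

Since 79 ≡ 3 (mod 4), a square root of 21 is 21^((79+1)/4) = 21^20 mod 79.
Repeated squaring: 21^2≡46, 21^4≡62, 21^8≡52, 21^16≡18 (mod 79).
21^20 = 21^(16+4) ≡ 10 (mod 79).
Check: 10² = 100 ≡ 21 (mod 79). The two roots are 10 and 69.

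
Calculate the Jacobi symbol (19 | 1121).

Reciprocity: 19 ≡ 3 and 1121 ≡ 1 (mod 4), so (19/1121) = +(1121/19).
Reduce top mod 19: now compute (0/19).
Top reduces to 0: gcd > 1, so the symbol is 0.

0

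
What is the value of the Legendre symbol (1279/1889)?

Reciprocity: 1279 ≡ 3 and 1889 ≡ 1 (mod 4), so (1279/1889) = +(1889/1279).
Reduce top mod 1279: now compute (610/1279).
Pull out 2: since 1279 ≡ 7 (mod 8), (2/1279) = +1.
Reciprocity: 305 ≡ 1 and 1279 ≡ 3 (mod 4), so (305/1279) = +(1279/305).
Reduce top mod 305: now compute (59/305).
Reciprocity: 59 ≡ 3 and 305 ≡ 1 (mod 4), so (59/305) = +(305/59).
Reduce top mod 59: now compute (10/59).
Pull out 2: since 59 ≡ 3 (mod 8), (2/59) = -1.
Reciprocity: 5 ≡ 1 and 59 ≡ 3 (mod 4), so (5/59) = +(59/5).
Reduce top mod 5: now compute (4/5).
Pull out 2^2: since 5 ≡ 5 (mod 8), (2/5) = -1, so (2/5)^2 = +1.
Reached (1/5) = 1. Collecting the sign flips along the way, the symbol is -1.

-1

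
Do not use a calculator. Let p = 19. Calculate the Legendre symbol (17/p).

1

Reciprocity: 17 ≡ 1 and 19 ≡ 3 (mod 4), so (17/19) = +(19/17).
Reduce top mod 17: now compute (2/17).
Pull out 2: since 17 ≡ 1 (mod 8), (2/17) = +1.
Reached (1/17) = 1. Collecting the sign flips along the way, the symbol is +1.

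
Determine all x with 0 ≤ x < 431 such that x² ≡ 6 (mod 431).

128, 303

Since 431 ≡ 3 (mod 4), a square root of 6 is 6^((431+1)/4) = 6^108 mod 431.
Repeated squaring: 6^2≡36, 6^4≡3, 6^8≡9, 6^16≡81, 6^32≡96, 6^64≡165 (mod 431).
6^108 = 6^(64+32+8+4) ≡ 128 (mod 431).
Check: 128² = 16384 ≡ 6 (mod 431). The two roots are 128 and 303.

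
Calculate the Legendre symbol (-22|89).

Euler's criterion: (-22/89) ≡ 67^44 (mod 89).
67^2 ≡ 39 (mod 89)
67^4 ≡ 8 (mod 89)
67^8 ≡ 64 (mod 89)
67^16 ≡ 2 (mod 89)
67^32 ≡ 4 (mod 89)
67^44 = 67^(32+8+4) ≡ 1 (mod 89).
Result is 1, so (-22/89) = 1.

1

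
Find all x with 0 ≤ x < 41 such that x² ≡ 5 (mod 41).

41 ≡ 1 (mod 4), so we find a root by search.
Trying successive values, 13² = 169 ≡ 5 (mod 41). The other root is 41 − 13 = 28.

13, 28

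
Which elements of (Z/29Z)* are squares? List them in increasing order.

1,4,5,6,7,9,13,16,20,22,23,24,25,28

Square k = 1,…,14 (k and 29−k give the same square):
1²=1, 2²=4, 3²=9, 4²=16, 5²=25, 6²≡7, 7²≡20, 8²≡6, 9²≡23, 10²≡13, 11²≡5, 12²≡28, 13²≡24, 14²≡22 (mod 29).
So the quadratic residues mod 29 are {1, 4, 5, 6, 7, 9, 13, 16, 20, 22, 23, 24, 25, 28}.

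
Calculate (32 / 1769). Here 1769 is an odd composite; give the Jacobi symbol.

1

Pull out 2^5: since 1769 ≡ 1 (mod 8), (2/1769) = +1, so (2/1769)^5 = +1.
Reached (1/1769) = 1. Collecting the sign flips along the way, the symbol is +1.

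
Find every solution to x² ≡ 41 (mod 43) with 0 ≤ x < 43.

Since 43 ≡ 3 (mod 4), a square root of 41 is 41^((43+1)/4) = 41^11 mod 43.
Repeated squaring: 41^2≡4, 41^4≡16, 41^8≡41 (mod 43).
41^11 = 41^(8+2+1) ≡ 16 (mod 43).
Check: 16² = 256 ≡ 41 (mod 43). The two roots are 16 and 27.

16, 27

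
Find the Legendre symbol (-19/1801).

First reduce: -19 ≡ 1782 (mod 1801).
Pull out 2: since 1801 ≡ 1 (mod 8), (2/1801) = +1.
Reciprocity: 891 ≡ 3 and 1801 ≡ 1 (mod 4), so (891/1801) = +(1801/891).
Reduce top mod 891: now compute (19/891).
Reciprocity: 19 ≡ 3 and 891 ≡ 3 (mod 4), so (19/891) = −(891/19).
Reduce top mod 19: now compute (17/19).
Reciprocity: 17 ≡ 1 and 19 ≡ 3 (mod 4), so (17/19) = +(19/17).
Reduce top mod 17: now compute (2/17).
Pull out 2: since 17 ≡ 1 (mod 8), (2/17) = +1.
Reached (1/17) = 1. Collecting the sign flips along the way, the symbol is -1.

-1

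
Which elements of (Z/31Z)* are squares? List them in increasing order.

1 2 4 5 7 8 9 10 14 16 18 19 20 25 28

Square k = 1,…,15 (k and 31−k give the same square):
1²=1, 2²=4, 3²=9, 4²=16, 5²=25, 6²≡5, 7²≡18, 8²≡2, 9²≡19, 10²≡7, 11²≡28, 12²≡20, 13²≡14, 14²≡10, 15²≡8 (mod 31).
So the quadratic residues mod 31 are {1, 2, 4, 5, 7, 8, 9, 10, 14, 16, 18, 19, 20, 25, 28}.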